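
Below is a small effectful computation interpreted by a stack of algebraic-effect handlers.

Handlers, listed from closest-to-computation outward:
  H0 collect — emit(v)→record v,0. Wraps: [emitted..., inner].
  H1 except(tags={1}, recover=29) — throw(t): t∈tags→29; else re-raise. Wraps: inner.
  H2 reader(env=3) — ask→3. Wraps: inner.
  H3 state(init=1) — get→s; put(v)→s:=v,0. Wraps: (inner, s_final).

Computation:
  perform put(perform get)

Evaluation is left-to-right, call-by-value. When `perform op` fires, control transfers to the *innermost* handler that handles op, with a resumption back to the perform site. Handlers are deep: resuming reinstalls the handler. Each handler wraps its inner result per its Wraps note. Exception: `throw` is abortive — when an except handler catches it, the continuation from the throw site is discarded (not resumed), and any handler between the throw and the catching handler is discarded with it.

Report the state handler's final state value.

Answer: 1

Working:
get @ H3 ⇒ 1
put(1) @ H3 ⇒ s:=1
H0 returns [0]
H1 returns [0]
H2 returns [0]
H3 returns ([0], 1)
= ([0], 1)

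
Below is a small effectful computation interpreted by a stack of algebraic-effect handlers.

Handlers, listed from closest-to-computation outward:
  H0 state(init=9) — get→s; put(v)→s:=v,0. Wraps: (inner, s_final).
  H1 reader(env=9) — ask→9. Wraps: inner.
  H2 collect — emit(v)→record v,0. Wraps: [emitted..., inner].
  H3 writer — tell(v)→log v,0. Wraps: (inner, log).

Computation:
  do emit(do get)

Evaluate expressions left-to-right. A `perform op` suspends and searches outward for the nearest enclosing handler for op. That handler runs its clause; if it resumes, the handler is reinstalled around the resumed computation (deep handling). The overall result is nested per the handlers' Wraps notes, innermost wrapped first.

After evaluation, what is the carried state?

Answer: 9

Step-by-step:
get @ H0 ⇒ 9
emit(9) @ H2 ⇒ out+=9
H0 returns (0, 9)
H1 returns (0, 9)
H2 returns [9, (0, 9)]
H3 returns ([9, (0, 9)], ())
= ([9, (0, 9)], ())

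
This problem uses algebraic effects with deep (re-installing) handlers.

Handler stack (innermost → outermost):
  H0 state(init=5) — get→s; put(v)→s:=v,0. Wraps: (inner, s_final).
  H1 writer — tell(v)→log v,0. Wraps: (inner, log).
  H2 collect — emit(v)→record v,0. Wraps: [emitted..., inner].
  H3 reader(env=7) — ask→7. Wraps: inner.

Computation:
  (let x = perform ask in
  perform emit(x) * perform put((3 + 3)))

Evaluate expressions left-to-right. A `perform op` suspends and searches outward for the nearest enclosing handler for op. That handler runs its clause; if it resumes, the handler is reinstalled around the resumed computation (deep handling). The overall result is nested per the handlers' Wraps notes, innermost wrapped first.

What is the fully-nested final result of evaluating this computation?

Evaluation trace:
ask @ H3 ⇒ 7
emit(7) @ H2 ⇒ out+=7
put(6) @ H0 ⇒ s:=6
H0 returns (0, 6)
H1 returns ((0, 6), ())
H2 returns [7, ((0, 6), ())]
H3 returns [7, ((0, 6), ())]
= [7, ((0, 6), ())]

Answer: [7, ((0, 6), ())]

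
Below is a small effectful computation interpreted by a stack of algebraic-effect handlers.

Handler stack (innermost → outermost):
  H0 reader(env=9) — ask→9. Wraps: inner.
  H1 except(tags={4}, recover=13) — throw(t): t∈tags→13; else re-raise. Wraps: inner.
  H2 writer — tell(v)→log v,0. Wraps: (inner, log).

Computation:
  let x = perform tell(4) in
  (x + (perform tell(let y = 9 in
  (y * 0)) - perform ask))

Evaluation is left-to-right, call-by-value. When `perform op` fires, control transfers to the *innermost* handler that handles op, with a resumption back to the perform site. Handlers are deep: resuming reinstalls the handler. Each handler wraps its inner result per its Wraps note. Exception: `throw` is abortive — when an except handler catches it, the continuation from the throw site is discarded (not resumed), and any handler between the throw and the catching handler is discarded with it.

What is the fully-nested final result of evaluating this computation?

Working:
tell(4) @ H2 ⇒ log+=4
tell(0) @ H2 ⇒ log+=0
ask @ H0 ⇒ 9
H0 returns -9
H1 returns -9
H2 returns (-9, (4, 0))
= (-9, (4, 0))

Answer: (-9, (4, 0))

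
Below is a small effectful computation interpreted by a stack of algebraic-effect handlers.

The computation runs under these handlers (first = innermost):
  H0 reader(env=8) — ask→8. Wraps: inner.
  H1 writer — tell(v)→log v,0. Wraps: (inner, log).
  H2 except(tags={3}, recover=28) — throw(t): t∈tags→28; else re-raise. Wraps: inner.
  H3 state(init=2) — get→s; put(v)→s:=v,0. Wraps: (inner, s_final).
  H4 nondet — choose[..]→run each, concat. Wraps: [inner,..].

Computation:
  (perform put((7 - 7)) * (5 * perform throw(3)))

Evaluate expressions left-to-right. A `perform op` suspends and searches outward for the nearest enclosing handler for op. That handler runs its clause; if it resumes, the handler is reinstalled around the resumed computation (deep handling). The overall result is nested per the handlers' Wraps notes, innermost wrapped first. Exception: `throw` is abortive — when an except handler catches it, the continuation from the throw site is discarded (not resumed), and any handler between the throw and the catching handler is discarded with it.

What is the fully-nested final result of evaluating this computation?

Working:
put(0) @ H3 ⇒ s:=0
throw(3) @ H2 caught ⇒ 28
H3 returns (28, 0)
H4 returns [(28, 0)]
= [(28, 0)]

Answer: [(28, 0)]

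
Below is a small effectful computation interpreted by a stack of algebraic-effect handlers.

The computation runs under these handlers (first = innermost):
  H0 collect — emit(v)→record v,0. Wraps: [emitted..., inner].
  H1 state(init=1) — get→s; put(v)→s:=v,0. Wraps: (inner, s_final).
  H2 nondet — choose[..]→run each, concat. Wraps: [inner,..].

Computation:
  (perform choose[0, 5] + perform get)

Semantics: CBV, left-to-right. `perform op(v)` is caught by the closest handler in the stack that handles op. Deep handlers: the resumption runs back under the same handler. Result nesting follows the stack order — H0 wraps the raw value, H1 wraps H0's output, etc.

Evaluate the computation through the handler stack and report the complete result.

Answer: [([1], 1), ([6], 1)]

Working:
choose[0, 5] @ H2
  branch[0] choose=0:
    get @ H1 ⇒ 1
    H0 returns [1]
    H1 returns ([1], 1)
    H2 returns [([1], 1)]
  branch[1] choose=5:
    get @ H1 ⇒ 1
    H0 returns [6]
    H1 returns ([6], 1)
    H2 returns [([6], 1)]
= [([1], 1), ([6], 1)]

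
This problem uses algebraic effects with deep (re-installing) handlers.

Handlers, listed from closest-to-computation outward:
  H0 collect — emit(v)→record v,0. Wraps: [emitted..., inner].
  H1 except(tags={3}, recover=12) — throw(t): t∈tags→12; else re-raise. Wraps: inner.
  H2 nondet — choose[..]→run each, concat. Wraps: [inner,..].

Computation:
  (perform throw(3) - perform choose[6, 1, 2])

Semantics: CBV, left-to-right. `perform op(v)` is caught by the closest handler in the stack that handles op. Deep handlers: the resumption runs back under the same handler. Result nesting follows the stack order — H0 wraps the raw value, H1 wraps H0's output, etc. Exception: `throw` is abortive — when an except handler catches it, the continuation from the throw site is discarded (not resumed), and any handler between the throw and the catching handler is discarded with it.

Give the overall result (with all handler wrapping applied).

Answer: [12]

Evaluation trace:
throw(3) @ H1 caught ⇒ 12
H2 returns [12]
= [12]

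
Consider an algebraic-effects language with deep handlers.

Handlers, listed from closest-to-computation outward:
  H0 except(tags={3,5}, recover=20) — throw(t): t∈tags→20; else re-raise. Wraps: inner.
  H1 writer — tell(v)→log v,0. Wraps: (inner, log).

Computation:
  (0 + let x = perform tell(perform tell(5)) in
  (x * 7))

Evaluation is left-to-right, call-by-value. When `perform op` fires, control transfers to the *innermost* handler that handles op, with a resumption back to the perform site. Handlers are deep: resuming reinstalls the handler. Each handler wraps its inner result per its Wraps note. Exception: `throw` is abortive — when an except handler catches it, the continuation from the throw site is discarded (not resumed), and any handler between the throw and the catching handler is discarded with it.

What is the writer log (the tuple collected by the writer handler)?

Evaluation trace:
tell(5) @ H1 ⇒ log+=5
tell(0) @ H1 ⇒ log+=0
H0 returns 0
H1 returns (0, (5, 0))
= (0, (5, 0))

Answer: (5, 0)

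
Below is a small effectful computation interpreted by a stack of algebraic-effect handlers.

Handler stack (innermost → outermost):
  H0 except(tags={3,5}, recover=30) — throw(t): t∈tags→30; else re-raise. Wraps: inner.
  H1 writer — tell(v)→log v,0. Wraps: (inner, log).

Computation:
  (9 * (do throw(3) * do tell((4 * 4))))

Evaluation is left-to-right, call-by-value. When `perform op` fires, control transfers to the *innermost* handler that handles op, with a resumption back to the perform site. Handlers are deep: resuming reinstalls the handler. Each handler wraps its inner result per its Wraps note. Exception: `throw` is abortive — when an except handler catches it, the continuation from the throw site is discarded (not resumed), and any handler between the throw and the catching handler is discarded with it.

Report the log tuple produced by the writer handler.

Answer: ()

Working:
throw(3) @ H0 caught ⇒ 30
H1 returns (30, ())
= (30, ())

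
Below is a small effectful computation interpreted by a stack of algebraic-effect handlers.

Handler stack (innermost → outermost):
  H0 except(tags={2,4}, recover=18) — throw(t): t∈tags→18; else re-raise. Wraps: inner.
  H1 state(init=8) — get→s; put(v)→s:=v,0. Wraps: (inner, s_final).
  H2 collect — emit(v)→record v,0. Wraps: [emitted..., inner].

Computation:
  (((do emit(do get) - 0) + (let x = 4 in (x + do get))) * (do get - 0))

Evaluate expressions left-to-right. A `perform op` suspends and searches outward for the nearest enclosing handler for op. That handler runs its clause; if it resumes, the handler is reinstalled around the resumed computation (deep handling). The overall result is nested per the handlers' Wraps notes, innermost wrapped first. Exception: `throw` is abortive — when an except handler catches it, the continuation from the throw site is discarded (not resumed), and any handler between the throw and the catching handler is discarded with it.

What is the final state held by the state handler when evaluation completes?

Step-by-step:
get @ H1 ⇒ 8
emit(8) @ H2 ⇒ out+=8
get @ H1 ⇒ 8
get @ H1 ⇒ 8
H0 returns 96
H1 returns (96, 8)
H2 returns [8, (96, 8)]
= [8, (96, 8)]

Answer: 8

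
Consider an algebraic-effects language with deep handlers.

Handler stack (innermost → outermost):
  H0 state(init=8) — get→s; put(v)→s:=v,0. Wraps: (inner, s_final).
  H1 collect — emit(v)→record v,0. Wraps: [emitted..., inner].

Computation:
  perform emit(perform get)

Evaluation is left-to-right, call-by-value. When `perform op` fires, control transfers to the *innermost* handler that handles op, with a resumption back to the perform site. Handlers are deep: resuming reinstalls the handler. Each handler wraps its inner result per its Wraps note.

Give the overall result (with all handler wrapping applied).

Answer: [8, (0, 8)]

Working:
get @ H0 ⇒ 8
emit(8) @ H1 ⇒ out+=8
H0 returns (0, 8)
H1 returns [8, (0, 8)]
= [8, (0, 8)]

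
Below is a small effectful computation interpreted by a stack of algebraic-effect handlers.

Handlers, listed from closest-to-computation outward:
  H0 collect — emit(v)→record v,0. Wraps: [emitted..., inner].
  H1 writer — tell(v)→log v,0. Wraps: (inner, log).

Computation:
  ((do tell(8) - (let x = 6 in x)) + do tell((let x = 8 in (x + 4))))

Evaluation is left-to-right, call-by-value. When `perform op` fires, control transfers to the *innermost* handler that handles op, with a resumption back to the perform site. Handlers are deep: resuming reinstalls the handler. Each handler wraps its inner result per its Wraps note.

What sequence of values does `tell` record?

Step-by-step:
tell(8) @ H1 ⇒ log+=8
tell(12) @ H1 ⇒ log+=12
H0 returns [-6]
H1 returns ([-6], (8, 12))
= ([-6], (8, 12))

Answer: (8, 12)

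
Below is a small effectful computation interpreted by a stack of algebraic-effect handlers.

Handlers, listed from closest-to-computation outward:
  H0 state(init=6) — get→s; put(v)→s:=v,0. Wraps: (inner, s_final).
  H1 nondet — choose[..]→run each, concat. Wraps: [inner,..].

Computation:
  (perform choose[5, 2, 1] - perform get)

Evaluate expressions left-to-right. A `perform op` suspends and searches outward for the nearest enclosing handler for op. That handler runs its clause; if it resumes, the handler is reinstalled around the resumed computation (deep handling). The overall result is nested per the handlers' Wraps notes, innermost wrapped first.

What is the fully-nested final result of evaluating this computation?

Step-by-step:
choose[5, 2, 1] @ H1
  branch[0] choose=5:
    get @ H0 ⇒ 6
    H0 returns (-1, 6)
    H1 returns [(-1, 6)]
  branch[1] choose=2:
    get @ H0 ⇒ 6
    H0 returns (-4, 6)
    H1 returns [(-4, 6)]
  branch[2] choose=1:
    get @ H0 ⇒ 6
    H0 returns (-5, 6)
    H1 returns [(-5, 6)]
= [(-1, 6), (-4, 6), (-5, 6)]

Answer: [(-1, 6), (-4, 6), (-5, 6)]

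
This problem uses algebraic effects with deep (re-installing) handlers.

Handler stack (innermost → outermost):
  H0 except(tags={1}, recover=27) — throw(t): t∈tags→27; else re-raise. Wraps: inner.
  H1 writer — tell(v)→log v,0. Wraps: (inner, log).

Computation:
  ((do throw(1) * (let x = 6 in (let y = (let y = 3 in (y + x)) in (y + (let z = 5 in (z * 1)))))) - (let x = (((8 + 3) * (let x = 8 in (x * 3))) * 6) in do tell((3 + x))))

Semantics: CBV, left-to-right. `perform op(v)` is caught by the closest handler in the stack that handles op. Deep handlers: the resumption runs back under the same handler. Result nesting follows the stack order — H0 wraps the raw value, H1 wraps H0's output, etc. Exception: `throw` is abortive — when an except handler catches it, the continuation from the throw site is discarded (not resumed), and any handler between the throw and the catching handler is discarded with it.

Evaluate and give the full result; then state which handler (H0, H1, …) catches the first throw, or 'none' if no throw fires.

Working:
throw(1) @ H0 caught ⇒ 27
H1 returns (27, ())
= (27, ())

Answer: (27, ()) ; first throw caught by: H0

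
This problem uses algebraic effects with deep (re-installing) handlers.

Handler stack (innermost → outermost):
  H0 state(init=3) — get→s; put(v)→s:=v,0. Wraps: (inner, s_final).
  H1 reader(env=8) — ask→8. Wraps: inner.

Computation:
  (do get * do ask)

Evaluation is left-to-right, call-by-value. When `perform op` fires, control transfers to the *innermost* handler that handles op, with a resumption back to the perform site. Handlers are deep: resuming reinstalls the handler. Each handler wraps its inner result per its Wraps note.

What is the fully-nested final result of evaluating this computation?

Step-by-step:
get @ H0 ⇒ 3
ask @ H1 ⇒ 8
H0 returns (24, 3)
H1 returns (24, 3)
= (24, 3)

Answer: (24, 3)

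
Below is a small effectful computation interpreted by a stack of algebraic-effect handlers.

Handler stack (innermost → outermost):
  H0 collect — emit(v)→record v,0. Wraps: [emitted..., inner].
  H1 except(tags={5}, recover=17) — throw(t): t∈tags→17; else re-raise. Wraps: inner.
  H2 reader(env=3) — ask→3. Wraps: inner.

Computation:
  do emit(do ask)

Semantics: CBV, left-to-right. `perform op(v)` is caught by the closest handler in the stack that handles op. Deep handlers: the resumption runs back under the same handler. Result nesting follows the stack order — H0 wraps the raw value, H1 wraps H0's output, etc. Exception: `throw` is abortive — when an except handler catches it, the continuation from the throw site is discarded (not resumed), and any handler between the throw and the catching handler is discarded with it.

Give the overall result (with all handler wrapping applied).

Answer: [3, 0]

Evaluation trace:
ask @ H2 ⇒ 3
emit(3) @ H0 ⇒ out+=3
H0 returns [3, 0]
H1 returns [3, 0]
H2 returns [3, 0]
= [3, 0]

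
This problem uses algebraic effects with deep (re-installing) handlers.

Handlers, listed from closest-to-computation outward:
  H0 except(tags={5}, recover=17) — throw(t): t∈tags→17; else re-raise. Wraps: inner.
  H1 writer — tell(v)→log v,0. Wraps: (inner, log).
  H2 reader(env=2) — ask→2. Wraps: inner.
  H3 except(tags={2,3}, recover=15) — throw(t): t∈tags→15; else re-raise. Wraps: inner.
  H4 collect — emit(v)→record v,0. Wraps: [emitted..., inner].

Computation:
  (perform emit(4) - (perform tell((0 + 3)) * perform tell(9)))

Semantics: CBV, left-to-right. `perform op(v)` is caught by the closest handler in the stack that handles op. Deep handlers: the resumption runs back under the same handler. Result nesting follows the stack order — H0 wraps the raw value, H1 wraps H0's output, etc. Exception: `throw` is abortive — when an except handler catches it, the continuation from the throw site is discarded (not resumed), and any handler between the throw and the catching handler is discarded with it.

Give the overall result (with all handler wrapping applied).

Answer: [4, (0, (3, 9))]

Working:
emit(4) @ H4 ⇒ out+=4
tell(3) @ H1 ⇒ log+=3
tell(9) @ H1 ⇒ log+=9
H0 returns 0
H1 returns (0, (3, 9))
H2 returns (0, (3, 9))
H3 returns (0, (3, 9))
H4 returns [4, (0, (3, 9))]
= [4, (0, (3, 9))]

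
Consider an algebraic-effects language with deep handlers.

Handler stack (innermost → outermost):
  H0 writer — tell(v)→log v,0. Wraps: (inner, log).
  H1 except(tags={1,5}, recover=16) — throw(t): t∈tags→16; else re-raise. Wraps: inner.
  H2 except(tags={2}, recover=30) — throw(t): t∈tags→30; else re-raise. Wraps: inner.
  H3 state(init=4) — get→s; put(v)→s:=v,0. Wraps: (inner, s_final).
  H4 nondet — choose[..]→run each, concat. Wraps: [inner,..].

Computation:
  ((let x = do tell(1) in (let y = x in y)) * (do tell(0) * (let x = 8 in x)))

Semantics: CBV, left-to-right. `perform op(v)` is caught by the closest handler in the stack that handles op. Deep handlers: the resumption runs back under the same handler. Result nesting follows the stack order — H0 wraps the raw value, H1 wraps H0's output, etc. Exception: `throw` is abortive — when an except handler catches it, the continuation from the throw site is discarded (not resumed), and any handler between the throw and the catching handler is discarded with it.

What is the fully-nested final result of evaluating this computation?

Step-by-step:
tell(1) @ H0 ⇒ log+=1
tell(0) @ H0 ⇒ log+=0
H0 returns (0, (1, 0))
H1 returns (0, (1, 0))
H2 returns (0, (1, 0))
H3 returns ((0, (1, 0)), 4)
H4 returns [((0, (1, 0)), 4)]
= [((0, (1, 0)), 4)]

Answer: [((0, (1, 0)), 4)]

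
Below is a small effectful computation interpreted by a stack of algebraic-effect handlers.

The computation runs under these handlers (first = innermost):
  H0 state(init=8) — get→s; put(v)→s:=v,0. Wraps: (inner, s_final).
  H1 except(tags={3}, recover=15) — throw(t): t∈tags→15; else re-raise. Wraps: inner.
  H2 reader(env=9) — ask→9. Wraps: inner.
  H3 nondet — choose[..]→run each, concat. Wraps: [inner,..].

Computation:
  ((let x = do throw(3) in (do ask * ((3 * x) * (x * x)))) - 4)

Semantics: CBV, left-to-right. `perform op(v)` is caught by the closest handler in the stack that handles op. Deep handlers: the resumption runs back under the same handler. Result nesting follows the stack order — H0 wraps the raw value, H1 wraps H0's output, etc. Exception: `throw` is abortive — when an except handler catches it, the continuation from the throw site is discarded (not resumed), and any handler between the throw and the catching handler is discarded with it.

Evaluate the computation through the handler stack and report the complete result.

Working:
throw(3) @ H1 caught ⇒ 15
H2 returns 15
H3 returns [15]
= [15]

Answer: [15]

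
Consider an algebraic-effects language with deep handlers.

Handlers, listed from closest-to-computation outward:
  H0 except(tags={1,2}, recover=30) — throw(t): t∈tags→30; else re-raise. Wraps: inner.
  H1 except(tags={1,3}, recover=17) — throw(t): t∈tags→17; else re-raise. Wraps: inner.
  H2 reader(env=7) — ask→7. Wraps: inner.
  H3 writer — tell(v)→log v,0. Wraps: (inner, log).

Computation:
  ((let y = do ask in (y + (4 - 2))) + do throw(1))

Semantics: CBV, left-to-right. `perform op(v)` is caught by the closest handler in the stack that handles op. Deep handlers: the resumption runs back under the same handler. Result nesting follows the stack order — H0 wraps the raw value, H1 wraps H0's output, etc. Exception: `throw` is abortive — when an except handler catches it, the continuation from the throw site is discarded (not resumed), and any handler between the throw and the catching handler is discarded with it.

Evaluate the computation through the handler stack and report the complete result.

Step-by-step:
ask @ H2 ⇒ 7
throw(1) @ H0 caught ⇒ 30
H1 returns 30
H2 returns 30
H3 returns (30, ())
= (30, ())

Answer: (30, ())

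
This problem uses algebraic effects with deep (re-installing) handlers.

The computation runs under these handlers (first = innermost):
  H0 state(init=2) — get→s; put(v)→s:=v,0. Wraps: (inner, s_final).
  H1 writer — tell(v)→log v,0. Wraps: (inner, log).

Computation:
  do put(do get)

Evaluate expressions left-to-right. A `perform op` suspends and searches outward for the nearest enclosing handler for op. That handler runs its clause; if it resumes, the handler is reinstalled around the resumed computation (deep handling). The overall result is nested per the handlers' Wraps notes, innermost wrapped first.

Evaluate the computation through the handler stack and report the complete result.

Answer: ((0, 2), ())

Step-by-step:
get @ H0 ⇒ 2
put(2) @ H0 ⇒ s:=2
H0 returns (0, 2)
H1 returns ((0, 2), ())
= ((0, 2), ())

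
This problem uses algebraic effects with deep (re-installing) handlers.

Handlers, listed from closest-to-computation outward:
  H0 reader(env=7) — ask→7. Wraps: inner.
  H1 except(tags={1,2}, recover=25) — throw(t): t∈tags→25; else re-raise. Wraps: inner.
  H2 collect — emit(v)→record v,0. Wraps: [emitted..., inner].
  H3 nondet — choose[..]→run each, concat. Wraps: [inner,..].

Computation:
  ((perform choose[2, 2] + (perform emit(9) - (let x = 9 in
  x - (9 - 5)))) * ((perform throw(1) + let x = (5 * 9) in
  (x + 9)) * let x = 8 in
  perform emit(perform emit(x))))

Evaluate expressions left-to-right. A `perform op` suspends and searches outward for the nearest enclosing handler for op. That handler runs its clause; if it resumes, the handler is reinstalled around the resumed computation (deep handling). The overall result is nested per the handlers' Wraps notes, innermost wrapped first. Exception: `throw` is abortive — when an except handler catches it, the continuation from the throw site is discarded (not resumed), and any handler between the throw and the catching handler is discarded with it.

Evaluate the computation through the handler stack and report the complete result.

Working:
choose[2, 2] @ H3
  branch[0] choose=2:
    emit(9) @ H2 ⇒ out+=9
    throw(1) @ H1 caught ⇒ 25
    H2 returns [9, 25]
    H3 returns [[9, 25]]
  branch[1] choose=2:
    emit(9) @ H2 ⇒ out+=9
    throw(1) @ H1 caught ⇒ 25
    H2 returns [9, 25]
    H3 returns [[9, 25]]
= [[9, 25], [9, 25]]

Answer: [[9, 25], [9, 25]]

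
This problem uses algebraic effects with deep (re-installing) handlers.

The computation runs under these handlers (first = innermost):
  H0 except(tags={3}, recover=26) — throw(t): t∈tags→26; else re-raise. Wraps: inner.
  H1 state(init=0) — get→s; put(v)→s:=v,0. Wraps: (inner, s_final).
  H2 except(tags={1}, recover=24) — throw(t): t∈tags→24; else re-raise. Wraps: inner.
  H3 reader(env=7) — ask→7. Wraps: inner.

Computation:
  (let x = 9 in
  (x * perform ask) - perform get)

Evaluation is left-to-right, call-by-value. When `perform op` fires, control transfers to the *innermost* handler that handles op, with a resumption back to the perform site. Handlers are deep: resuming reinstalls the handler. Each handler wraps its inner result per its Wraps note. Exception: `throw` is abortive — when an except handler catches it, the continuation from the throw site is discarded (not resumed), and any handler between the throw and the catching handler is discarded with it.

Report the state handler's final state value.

Answer: 0

Evaluation trace:
ask @ H3 ⇒ 7
get @ H1 ⇒ 0
H0 returns 63
H1 returns (63, 0)
H2 returns (63, 0)
H3 returns (63, 0)
= (63, 0)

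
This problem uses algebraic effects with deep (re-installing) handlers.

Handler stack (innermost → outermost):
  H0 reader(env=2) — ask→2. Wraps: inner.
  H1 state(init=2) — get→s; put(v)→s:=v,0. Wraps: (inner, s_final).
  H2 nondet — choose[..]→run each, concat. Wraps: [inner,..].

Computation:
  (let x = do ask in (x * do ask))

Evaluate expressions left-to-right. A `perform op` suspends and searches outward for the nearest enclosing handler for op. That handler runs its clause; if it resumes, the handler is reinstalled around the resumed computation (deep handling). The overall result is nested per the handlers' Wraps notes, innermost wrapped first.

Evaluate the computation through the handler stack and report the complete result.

Answer: [(4, 2)]

Evaluation trace:
ask @ H0 ⇒ 2
ask @ H0 ⇒ 2
H0 returns 4
H1 returns (4, 2)
H2 returns [(4, 2)]
= [(4, 2)]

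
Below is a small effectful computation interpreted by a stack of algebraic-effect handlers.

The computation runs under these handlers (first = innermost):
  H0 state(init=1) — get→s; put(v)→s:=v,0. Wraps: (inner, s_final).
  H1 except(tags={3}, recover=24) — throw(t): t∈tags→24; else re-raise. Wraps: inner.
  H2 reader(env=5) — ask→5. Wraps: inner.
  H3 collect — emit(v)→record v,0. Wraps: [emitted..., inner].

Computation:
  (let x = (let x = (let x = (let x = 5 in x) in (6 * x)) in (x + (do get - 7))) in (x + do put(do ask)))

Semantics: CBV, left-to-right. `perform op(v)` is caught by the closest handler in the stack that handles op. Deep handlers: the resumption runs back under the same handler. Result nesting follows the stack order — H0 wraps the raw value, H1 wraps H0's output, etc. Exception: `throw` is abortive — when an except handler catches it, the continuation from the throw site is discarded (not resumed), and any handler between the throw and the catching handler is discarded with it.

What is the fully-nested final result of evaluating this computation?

Step-by-step:
get @ H0 ⇒ 1
ask @ H2 ⇒ 5
put(5) @ H0 ⇒ s:=5
H0 returns (24, 5)
H1 returns (24, 5)
H2 returns (24, 5)
H3 returns [(24, 5)]
= [(24, 5)]

Answer: [(24, 5)]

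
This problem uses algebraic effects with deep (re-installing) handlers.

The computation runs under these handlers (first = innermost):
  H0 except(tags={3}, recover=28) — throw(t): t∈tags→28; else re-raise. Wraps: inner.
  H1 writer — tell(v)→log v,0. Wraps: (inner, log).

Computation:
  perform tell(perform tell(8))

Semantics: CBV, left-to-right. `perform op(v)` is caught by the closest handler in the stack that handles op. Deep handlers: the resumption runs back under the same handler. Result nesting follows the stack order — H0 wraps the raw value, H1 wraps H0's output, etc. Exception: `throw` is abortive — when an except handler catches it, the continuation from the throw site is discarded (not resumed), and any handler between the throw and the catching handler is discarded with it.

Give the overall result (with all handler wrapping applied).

Evaluation trace:
tell(8) @ H1 ⇒ log+=8
tell(0) @ H1 ⇒ log+=0
H0 returns 0
H1 returns (0, (8, 0))
= (0, (8, 0))

Answer: (0, (8, 0))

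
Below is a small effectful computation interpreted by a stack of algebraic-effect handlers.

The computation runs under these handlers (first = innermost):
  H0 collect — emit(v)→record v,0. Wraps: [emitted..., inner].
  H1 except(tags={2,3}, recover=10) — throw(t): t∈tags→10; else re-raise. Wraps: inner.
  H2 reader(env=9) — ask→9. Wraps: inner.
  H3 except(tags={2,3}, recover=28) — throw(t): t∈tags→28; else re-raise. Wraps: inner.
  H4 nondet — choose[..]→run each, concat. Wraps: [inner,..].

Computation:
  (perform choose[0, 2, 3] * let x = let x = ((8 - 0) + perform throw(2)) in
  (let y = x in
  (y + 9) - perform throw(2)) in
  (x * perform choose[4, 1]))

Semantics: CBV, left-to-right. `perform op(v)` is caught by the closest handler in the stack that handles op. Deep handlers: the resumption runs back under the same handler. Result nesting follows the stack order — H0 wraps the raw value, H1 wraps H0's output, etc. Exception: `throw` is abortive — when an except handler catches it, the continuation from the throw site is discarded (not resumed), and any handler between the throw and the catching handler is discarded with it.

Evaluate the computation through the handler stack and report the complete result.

Step-by-step:
choose[0, 2, 3] @ H4
  branch[0] choose=0:
    throw(2) @ H1 caught ⇒ 10
    H2 returns 10
    H3 returns 10
    H4 returns [10]
  branch[1] choose=2:
    throw(2) @ H1 caught ⇒ 10
    H2 returns 10
    H3 returns 10
    H4 returns [10]
  branch[2] choose=3:
    throw(2) @ H1 caught ⇒ 10
    H2 returns 10
    H3 returns 10
    H4 returns [10]
= [10, 10, 10]

Answer: [10, 10, 10]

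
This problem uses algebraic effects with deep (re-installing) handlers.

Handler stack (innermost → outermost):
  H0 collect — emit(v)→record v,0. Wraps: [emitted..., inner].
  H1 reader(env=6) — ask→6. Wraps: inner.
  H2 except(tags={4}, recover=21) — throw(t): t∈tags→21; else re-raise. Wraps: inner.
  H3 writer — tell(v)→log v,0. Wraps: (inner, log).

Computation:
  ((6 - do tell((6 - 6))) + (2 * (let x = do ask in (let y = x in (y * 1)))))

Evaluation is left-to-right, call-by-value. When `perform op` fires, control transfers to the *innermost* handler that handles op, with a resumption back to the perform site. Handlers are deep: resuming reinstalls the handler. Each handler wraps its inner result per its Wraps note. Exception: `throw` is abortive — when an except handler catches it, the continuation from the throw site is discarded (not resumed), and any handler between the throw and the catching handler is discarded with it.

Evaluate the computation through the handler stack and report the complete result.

Working:
tell(0) @ H3 ⇒ log+=0
ask @ H1 ⇒ 6
H0 returns [18]
H1 returns [18]
H2 returns [18]
H3 returns ([18], (0))
= ([18], (0))

Answer: ([18], (0))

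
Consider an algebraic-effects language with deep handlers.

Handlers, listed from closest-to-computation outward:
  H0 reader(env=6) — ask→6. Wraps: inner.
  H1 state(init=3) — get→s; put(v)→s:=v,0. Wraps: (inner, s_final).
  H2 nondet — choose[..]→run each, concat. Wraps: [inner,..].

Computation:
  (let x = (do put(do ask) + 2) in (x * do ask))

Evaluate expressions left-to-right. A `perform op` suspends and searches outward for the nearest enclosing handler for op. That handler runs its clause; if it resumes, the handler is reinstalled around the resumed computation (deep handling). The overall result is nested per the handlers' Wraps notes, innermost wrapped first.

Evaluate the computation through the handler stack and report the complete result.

Answer: [(12, 6)]

Working:
ask @ H0 ⇒ 6
put(6) @ H1 ⇒ s:=6
ask @ H0 ⇒ 6
H0 returns 12
H1 returns (12, 6)
H2 returns [(12, 6)]
= [(12, 6)]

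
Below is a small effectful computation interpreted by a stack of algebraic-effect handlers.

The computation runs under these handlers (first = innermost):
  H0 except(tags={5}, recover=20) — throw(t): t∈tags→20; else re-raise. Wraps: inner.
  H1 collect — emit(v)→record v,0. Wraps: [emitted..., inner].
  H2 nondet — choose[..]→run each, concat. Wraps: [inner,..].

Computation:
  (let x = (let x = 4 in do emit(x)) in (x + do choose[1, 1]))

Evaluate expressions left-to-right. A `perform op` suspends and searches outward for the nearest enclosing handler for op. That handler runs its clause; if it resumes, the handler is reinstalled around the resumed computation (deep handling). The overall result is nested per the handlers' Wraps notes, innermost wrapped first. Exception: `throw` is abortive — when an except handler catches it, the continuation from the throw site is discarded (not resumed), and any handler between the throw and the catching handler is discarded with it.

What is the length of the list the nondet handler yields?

Step-by-step:
emit(4) @ H1 ⇒ out+=4
choose[1, 1] @ H2
  branch[0] choose=1:
    H0 returns 1
    H1 returns [4, 1]
    H2 returns [[4, 1]]
  branch[1] choose=1:
    H0 returns 1
    H1 returns [4, 1]
    H2 returns [[4, 1]]
= [[4, 1], [4, 1]]

Answer: 2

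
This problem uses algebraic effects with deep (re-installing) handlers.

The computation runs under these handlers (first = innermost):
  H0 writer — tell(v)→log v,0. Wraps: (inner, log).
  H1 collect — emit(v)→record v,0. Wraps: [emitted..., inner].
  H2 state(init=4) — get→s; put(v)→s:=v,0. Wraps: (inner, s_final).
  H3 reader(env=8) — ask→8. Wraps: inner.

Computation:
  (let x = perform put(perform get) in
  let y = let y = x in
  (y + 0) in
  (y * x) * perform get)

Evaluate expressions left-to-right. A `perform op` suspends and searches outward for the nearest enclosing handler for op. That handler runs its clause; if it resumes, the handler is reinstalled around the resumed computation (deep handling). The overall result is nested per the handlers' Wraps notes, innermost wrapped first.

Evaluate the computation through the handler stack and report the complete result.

Step-by-step:
get @ H2 ⇒ 4
put(4) @ H2 ⇒ s:=4
get @ H2 ⇒ 4
H0 returns (0, ())
H1 returns [(0, ())]
H2 returns ([(0, ())], 4)
H3 returns ([(0, ())], 4)
= ([(0, ())], 4)

Answer: ([(0, ())], 4)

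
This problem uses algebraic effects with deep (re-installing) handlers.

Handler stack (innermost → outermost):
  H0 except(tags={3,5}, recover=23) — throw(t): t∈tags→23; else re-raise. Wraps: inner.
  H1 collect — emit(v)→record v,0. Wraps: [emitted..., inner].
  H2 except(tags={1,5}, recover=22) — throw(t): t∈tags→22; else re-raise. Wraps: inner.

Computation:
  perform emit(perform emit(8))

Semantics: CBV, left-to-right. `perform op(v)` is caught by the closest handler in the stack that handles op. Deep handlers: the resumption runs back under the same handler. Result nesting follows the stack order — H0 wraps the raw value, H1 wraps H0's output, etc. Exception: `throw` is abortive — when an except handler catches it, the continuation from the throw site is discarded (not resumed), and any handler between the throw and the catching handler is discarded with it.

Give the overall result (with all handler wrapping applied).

Answer: [8, 0, 0]

Working:
emit(8) @ H1 ⇒ out+=8
emit(0) @ H1 ⇒ out+=0
H0 returns 0
H1 returns [8, 0, 0]
H2 returns [8, 0, 0]
= [8, 0, 0]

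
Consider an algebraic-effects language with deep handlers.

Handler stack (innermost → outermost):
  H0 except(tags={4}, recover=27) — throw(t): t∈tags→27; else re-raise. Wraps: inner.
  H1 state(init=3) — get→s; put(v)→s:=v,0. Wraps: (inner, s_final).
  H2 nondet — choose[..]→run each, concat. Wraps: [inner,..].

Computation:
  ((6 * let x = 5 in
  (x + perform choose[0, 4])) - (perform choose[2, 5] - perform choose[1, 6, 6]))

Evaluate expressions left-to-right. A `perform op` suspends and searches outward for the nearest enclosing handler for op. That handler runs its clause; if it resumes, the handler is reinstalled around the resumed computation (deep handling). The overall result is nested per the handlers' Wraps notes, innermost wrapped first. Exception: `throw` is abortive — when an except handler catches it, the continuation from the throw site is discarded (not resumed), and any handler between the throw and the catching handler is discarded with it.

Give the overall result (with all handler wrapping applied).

Answer: [(29, 3), (34, 3), (34, 3), (26, 3), (31, 3), (31, 3), (53, 3), (58, 3), (58, 3), (50, 3), (55, 3), (55, 3)]

Working:
choose[0, 4] @ H2
  branch[0] choose=0:
    choose[2, 5] @ H2
      branch[0] choose=2:
        choose[1, 6, 6] @ H2
          branch[0] choose=1:
            H0 returns 29
            H1 returns (29, 3)
            H2 returns [(29, 3)]
          branch[1] choose=6:
            H0 returns 34
            H1 returns (34, 3)
            H2 returns [(34, 3)]
          branch[2] choose=6:
            H0 returns 34
            H1 returns (34, 3)
            H2 returns [(34, 3)]
      branch[1] choose=5:
        choose[1, 6, 6] @ H2
          branch[0] choose=1:
            H0 returns 26
            H1 returns (26, 3)
            H2 returns [(26, 3)]
          branch[1] choose=6:
            H0 returns 31
            H1 returns (31, 3)
            H2 returns [(31, 3)]
          branch[2] choose=6:
            H0 returns 31
            H1 returns (31, 3)
            H2 returns [(31, 3)]
  branch[1] choose=4:
    choose[2, 5] @ H2
      branch[0] choose=2:
        choose[1, 6, 6] @ H2
          branch[0] choose=1:
            H0 returns 53
            H1 returns (53, 3)
            H2 returns [(53, 3)]
          branch[1] choose=6:
            H0 returns 58
            H1 returns (58, 3)
            H2 returns [(58, 3)]
          branch[2] choose=6:
            H0 returns 58
            H1 returns (58, 3)
            H2 returns [(58, 3)]
      branch[1] choose=5:
        choose[1, 6, 6] @ H2
          branch[0] choose=1:
            H0 returns 50
            H1 returns (50, 3)
            H2 returns [(50, 3)]
          branch[1] choose=6:
            H0 returns 55
            H1 returns (55, 3)
            H2 returns [(55, 3)]
          branch[2] choose=6:
            H0 returns 55
            H1 returns (55, 3)
            H2 returns [(55, 3)]
= [(29, 3), (34, 3), (34, 3), (26, 3), (31, 3), (31, 3), (53, 3), (58, 3), (58, 3), (50, 3), (55, 3), (55, 3)]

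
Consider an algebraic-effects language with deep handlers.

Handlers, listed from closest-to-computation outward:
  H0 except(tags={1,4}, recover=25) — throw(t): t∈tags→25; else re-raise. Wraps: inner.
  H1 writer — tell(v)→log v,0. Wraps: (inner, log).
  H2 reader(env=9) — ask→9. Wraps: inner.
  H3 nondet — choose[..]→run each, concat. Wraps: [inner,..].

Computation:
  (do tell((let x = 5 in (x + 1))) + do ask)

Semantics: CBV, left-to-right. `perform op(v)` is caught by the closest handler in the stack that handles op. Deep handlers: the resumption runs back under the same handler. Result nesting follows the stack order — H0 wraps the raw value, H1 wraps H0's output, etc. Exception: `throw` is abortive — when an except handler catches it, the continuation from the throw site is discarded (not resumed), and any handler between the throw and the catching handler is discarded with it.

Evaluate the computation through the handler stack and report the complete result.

Answer: [(9, (6))]

Evaluation trace:
tell(6) @ H1 ⇒ log+=6
ask @ H2 ⇒ 9
H0 returns 9
H1 returns (9, (6))
H2 returns (9, (6))
H3 returns [(9, (6))]
= [(9, (6))]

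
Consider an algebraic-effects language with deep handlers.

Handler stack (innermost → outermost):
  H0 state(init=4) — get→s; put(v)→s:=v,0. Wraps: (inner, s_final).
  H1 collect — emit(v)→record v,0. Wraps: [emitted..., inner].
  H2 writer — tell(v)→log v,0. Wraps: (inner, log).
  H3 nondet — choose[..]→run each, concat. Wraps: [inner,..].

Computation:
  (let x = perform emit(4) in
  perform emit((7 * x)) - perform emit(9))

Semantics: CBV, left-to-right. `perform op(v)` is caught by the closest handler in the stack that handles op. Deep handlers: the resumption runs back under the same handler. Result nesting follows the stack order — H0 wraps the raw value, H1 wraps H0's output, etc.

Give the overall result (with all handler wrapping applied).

Working:
emit(4) @ H1 ⇒ out+=4
emit(0) @ H1 ⇒ out+=0
emit(9) @ H1 ⇒ out+=9
H0 returns (0, 4)
H1 returns [4, 0, 9, (0, 4)]
H2 returns ([4, 0, 9, (0, 4)], ())
H3 returns [([4, 0, 9, (0, 4)], ())]
= [([4, 0, 9, (0, 4)], ())]

Answer: [([4, 0, 9, (0, 4)], ())]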